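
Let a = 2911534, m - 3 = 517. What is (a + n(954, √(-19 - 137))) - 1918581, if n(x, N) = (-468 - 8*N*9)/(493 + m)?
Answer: 1005860921/1013 - 144*I*√39/1013 ≈ 9.9295e+5 - 0.88774*I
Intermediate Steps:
m = 520 (m = 3 + 517 = 520)
n(x, N) = -468/1013 - 72*N/1013 (n(x, N) = (-468 - 8*N*9)/(493 + 520) = (-468 - 72*N)/1013 = (-468 - 72*N)*(1/1013) = -468/1013 - 72*N/1013)
(a + n(954, √(-19 - 137))) - 1918581 = (2911534 + (-468/1013 - 72*√(-19 - 137)/1013)) - 1918581 = (2911534 + (-468/1013 - 144*I*√39/1013)) - 1918581 = (2949383474/1013 - 144*I*√39/1013) - 1918581 = 1005860921/1013 - 144*I*√39/1013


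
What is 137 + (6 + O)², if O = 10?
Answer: 393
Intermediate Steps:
137 + (6 + O)² = 137 + (6 + 10)² = 137 + 16² = 137 + 256 = 393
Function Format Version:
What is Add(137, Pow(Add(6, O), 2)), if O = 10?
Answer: 393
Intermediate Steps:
Add(137, Pow(Add(6, O), 2)) = Add(137, Pow(Add(6, 10), 2)) = Add(137, Pow(16, 2)) = Add(137, 256) = 393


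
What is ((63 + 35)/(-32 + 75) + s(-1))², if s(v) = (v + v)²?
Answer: 72900/1849 ≈ 39.427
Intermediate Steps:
s(v) = 4*v² (s(v) = (2*v)² = 4*v²)
((63 + 35)/(-32 + 75) + s(-1))² = ((63 + 35)/(-32 + 75) + 4*(-1)²)² = (98/43 + 4*1)² = (98*(1/43) + 4)² = (98/43 + 4)² = (270/43)² = 72900/1849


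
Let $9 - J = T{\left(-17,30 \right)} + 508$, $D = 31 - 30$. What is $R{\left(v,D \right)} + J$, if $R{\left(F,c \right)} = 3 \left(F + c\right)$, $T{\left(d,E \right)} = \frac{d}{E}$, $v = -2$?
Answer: $- \frac{15043}{30} \approx -501.43$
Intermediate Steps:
$D = 1$ ($D = 31 - 30 = 1$)
$R{\left(F,c \right)} = 3 F + 3 c$
$J = - \frac{14953}{30}$ ($J = 9 - \left(- \frac{17}{30} + 508\right) = 9 - \frac{15223}{30} = - \frac{14953}{30} \approx -498.43$)
$R{\left(v,D \right)} + J = \left(3 \left(-2\right) + 3 \cdot 1\right) - \frac{14953}{30} = \left(-6 + 3\right) - \frac{14953}{30} = -3 - \frac{14953}{30} = - \frac{15043}{30}$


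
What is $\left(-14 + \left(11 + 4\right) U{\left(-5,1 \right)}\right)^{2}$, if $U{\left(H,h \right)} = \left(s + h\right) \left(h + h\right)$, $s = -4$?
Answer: $10816$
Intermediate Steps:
$U{\left(H,h \right)} = 2 h \left(-4 + h\right)$ ($U{\left(H,h \right)} = \left(-4 + h\right) \left(h + h\right) = \left(-4 + h\right) 2 h = 2 h \left(-4 + h\right)$)
$\left(-14 + \left(11 + 4\right) U{\left(-5,1 \right)}\right)^{2} = \left(-14 + \left(11 + 4\right) 2 \cdot 1 \left(-4 + 1\right)\right)^{2} = \left(-14 + 15 \cdot 2 \cdot 1 \left(-3\right)\right)^{2} = \left(-14 + 15 \left(-6\right)\right)^{2} = \left(-14 - 90\right)^{2} = \left(-104\right)^{2} = 10816$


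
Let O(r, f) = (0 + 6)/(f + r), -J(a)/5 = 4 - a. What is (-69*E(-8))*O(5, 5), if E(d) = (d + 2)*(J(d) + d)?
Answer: -84456/5 ≈ -16891.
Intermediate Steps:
J(a) = -20 + 5*a (J(a) = -5*(4 - a) = -20 + 5*a)
E(d) = (-20 + 6*d)*(2 + d) (E(d) = (d + 2)*((-20 + 5*d) + d) = (2 + d)*(-20 + 6*d) = (-20 + 6*d)*(2 + d))
O(r, f) = 6/(f + r)
(-69*E(-8))*O(5, 5) = (-69*(-40 - 8*(-8) + 6*(-8)²))*(6/(5 + 5)) = (-69*(-40 + 64 + 6*64))*(6/10) = (-69*(-40 + 64 + 384))*(6*(⅒)) = -69*408*(⅗) = -28152*⅗ = -84456/5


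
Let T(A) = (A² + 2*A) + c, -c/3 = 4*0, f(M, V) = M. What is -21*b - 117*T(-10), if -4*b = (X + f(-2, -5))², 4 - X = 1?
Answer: -37419/4 ≈ -9354.8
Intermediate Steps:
X = 3 (X = 4 - 1*1 = 4 - 1 = 3)
c = 0 (c = -12*0 = -3*0 = 0)
b = -¼ (b = -(3 - 2)²/4 = -¼*1² = -¼*1 = -¼ ≈ -0.25000)
T(A) = A² + 2*A (T(A) = (A² + 2*A) + 0 = A² + 2*A)
-21*b - 117*T(-10) = -21*(-¼) - (-1170)*(2 - 10) = 21/4 - (-1170)*(-8) = 21/4 - 117*80 = 21/4 - 9360 = -37419/4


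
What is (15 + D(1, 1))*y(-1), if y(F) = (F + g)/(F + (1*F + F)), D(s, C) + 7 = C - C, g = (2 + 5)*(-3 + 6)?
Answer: -160/3 ≈ -53.333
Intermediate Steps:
g = 21 (g = 7*3 = 21)
D(s, C) = -7 (D(s, C) = -7 + (C - C) = -7 + 0 = -7)
y(F) = (21 + F)/(3*F) (y(F) = (F + 21)/(F + (1*F + F)) = (21 + F)/(F + (F + F)) = (21 + F)/(F + 2*F) = (21 + F)/((3*F)) = (21 + F)*(1/(3*F)) = (21 + F)/(3*F))
(15 + D(1, 1))*y(-1) = (15 - 7)*((1/3)*(21 - 1)/(-1)) = 8*((1/3)*(-1)*20) = 8*(-20/3) = -160/3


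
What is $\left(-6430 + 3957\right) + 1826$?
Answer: $-647$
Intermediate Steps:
$\left(-6430 + 3957\right) + 1826 = -2473 + 1826 = -647$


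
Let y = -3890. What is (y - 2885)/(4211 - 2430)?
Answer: -6775/1781 ≈ -3.8040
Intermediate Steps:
(y - 2885)/(4211 - 2430) = (-3890 - 2885)/(4211 - 2430) = -6775/1781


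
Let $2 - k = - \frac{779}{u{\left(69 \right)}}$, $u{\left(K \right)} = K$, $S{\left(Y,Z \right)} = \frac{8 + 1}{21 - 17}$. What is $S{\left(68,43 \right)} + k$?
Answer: $\frac{4289}{276} \approx 15.54$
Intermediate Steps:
$S{\left(Y,Z \right)} = \frac{9}{4}$
$k = \frac{917}{69}$ ($k = 2 - - \frac{779}{69} = 2 + \frac{779}{69} = \frac{917}{69} \approx 13.29$)
$S{\left(68,43 \right)} + k = \frac{9}{4} + \frac{917}{69} = \frac{4289}{276}$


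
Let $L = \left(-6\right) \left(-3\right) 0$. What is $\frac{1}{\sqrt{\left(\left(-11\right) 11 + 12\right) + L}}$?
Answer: $- \frac{i \sqrt{109}}{109} \approx - 0.095783 i$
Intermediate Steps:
$L = 0$ ($L = 18 \cdot 0 = 0$)
$\frac{1}{\sqrt{\left(\left(-11\right) 11 + 12\right) + L}} = \frac{1}{\sqrt{\left(\left(-11\right) 11 + 12\right) + 0}} = \frac{1}{\sqrt{\left(-121 + 12\right) + 0}} = \frac{1}{\sqrt{-109 + 0}} = \frac{1}{\sqrt{-109}} = \frac{1}{i \sqrt{109}} = - \frac{i \sqrt{109}}{109}$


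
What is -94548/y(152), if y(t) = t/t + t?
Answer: -31516/51 ≈ -617.96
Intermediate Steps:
y(t) = 1 + t
-94548/y(152) = -94548/(1 + 152) = -94548/153 = -94548*1/153 = -31516/51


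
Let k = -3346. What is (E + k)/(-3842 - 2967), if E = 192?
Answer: 3154/6809 ≈ 0.46321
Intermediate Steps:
(E + k)/(-3842 - 2967) = (192 - 3346)/(-3842 - 2967) = -3154/(-6809) = -3154*(-1/6809) = 3154/6809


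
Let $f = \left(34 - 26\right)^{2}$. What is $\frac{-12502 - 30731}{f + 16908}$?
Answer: $- \frac{43233}{16972} \approx -2.5473$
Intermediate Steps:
$f = 64$ ($f = 8^{2} = 64$)
$\frac{-12502 - 30731}{f + 16908} = \frac{-12502 - 30731}{64 + 16908} = - \frac{43233}{16972}$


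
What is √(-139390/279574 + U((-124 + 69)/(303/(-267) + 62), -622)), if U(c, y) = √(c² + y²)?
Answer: √(-285881517080458885 + 105850375883873*√11352705112901)/757226179 ≈ 24.930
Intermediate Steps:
√(-139390/279574 + U((-124 + 69)/(303/(-267) + 62), -622)) = √(-139390/279574 + √(((-124 + 69)/(303/(-267) + 62))² + (-622)²)) = √(-139390*1/279574 + √((-55/(303*(-1/267) + 62))² + 386884)) = √(-69695/139787 + √((-55/(-101/89 + 62))² + 386884)) = √(-69695/139787 + √((-55/5417/89)² + 386884)) = √(-69695/139787 + √((-55*89/5417)² + 386884)) = √(-69695/139787 + √((-4895/5417)² + 386884)) = √(-69695/139787 + √(23961025/29343889 + 386884)) = √(-69695/139787 + √(11352705112901/29343889)) = √(-69695/139787 + √11352705112901/5417)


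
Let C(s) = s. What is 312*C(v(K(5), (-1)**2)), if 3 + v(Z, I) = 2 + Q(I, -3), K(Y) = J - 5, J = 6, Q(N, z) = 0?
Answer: -312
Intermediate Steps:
K(Y) = 1 (K(Y) = 6 - 5 = 1)
v(Z, I) = -1 (v(Z, I) = -3 + (2 + 0) = -3 + 2 = -1)
312*C(v(K(5), (-1)**2)) = 312*(-1) = -312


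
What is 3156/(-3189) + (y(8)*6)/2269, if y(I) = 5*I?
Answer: -2131868/2411947 ≈ -0.88388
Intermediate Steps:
3156/(-3189) + (y(8)*6)/2269 = 3156/(-3189) + ((5*8)*6)/2269 = 3156*(-1/3189) + (40*6)*(1/2269) = -1052/1063 + 240*(1/2269) = -1052/1063 + 240/2269 = -2131868/2411947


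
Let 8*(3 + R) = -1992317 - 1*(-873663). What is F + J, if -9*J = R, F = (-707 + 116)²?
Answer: 13133455/36 ≈ 3.6482e+5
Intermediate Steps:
R = -559339/4 (R = -3 + (-1992317 - 1*(-873663))/8 = -3 + (-1992317 + 873663)/8 = -3 + (⅛)*(-1118654) = -3 - 559327/4 = -559339/4 ≈ -1.3983e+5)
F = 349281 (F = (-591)² = 349281)
J = 559339/36 (J = -⅑*(-559339/4) = 559339/36 ≈ 15537.)
F + J = 349281 + 559339/36 = 13133455/36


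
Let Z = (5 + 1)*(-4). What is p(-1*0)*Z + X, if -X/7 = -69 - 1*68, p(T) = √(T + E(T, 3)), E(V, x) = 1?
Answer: 935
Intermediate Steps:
p(T) = √(1 + T) (p(T) = √(T + 1) = √(1 + T))
X = 959 (X = -7*(-69 - 1*68) = -7*(-69 - 68) = -7*(-137) = 959)
Z = -24 (Z = 6*(-4) = -24)
p(-1*0)*Z + X = √(1 - 1*0)*(-24) + 959 = √(1 + 0)*(-24) + 959 = √1*(-24) + 959 = 1*(-24) + 959 = -24 + 959 = 935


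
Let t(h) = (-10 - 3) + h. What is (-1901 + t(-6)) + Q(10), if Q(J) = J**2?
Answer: -1820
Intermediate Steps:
t(h) = -13 + h
(-1901 + t(-6)) + Q(10) = (-1901 + (-13 - 6)) + 10**2 = (-1901 - 19) + 100 = -1920 + 100 = -1820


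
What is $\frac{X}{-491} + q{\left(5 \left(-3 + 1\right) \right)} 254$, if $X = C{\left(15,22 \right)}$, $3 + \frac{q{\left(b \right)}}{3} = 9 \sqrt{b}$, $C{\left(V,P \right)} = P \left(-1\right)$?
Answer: $- \frac{1122404}{491} + 6858 i \sqrt{10} \approx -2286.0 + 21687.0 i$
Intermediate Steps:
$C{\left(V,P \right)} = - P$
$q{\left(b \right)} = -9 + 27 \sqrt{b}$ ($q{\left(b \right)} = -9 + 3 \cdot 9 \sqrt{b} = -9 + 27 \sqrt{b}$)
$X = -22$ ($X = \left(-1\right) 22 = -22$)
$\frac{X}{-491} + q{\left(5 \left(-3 + 1\right) \right)} 254 = - \frac{22}{-491} + \left(-9 + 27 \sqrt{5 \left(-3 + 1\right)}\right) 254 = \left(-22\right) \left(- \frac{1}{491}\right) + \left(-9 + 27 \sqrt{5 \left(-2\right)}\right) 254 = \frac{22}{491} + \left(-9 + 27 \sqrt{-10}\right) 254 = \frac{22}{491} + \left(-9 + 27 i \sqrt{10}\right) 254 = \frac{22}{491} - \left(2286 - 6858 i \sqrt{10}\right) = - \frac{1122404}{491} + 6858 i \sqrt{10}$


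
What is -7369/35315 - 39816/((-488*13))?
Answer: 169919138/28004795 ≈ 6.0675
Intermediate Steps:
-7369/35315 - 39816/((-488*13)) = -7369*1/35315 - 39816/(-6344) = -7369/35315 - 39816*(-1/6344) = -7369/35315 + 4977/793 = 169919138/28004795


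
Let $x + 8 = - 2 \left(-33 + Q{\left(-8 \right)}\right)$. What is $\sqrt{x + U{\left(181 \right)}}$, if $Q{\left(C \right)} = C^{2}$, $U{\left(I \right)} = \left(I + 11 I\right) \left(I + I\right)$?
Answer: $\sqrt{786194} \approx 886.68$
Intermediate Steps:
$U{\left(I \right)} = 24 I^{2}$ ($U{\left(I \right)} = 12 I 2 I = 24 I^{2}$)
$x = -70$ ($x = -8 - 2 \left(-33 + \left(-8\right)^{2}\right) = -8 - 2 \left(-33 + 64\right) = -8 - 62 = -70$)
$\sqrt{x + U{\left(181 \right)}} = \sqrt{-70 + 24 \cdot 181^{2}} = \sqrt{-70 + 24 \cdot 32761} = \sqrt{-70 + 786264} = \sqrt{786194}$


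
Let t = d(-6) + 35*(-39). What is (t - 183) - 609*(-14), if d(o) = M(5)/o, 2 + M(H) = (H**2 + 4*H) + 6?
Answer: 41819/6 ≈ 6969.8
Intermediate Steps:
M(H) = 4 + H**2 + 4*H (M(H) = -2 + ((H**2 + 4*H) + 6) = -2 + (6 + H**2 + 4*H) = 4 + H**2 + 4*H)
d(o) = 49/o (d(o) = (4 + 5**2 + 4*5)/o = (4 + 25 + 20)/o = 49/o)
t = -8239/6 (t = 49/(-6) + 35*(-39) = 49*(-1/6) - 1365 = -49/6 - 1365 = -8239/6 ≈ -1373.2)
(t - 183) - 609*(-14) = (-8239/6 - 183) - 609*(-14) = -9337/6 + 8526 = 41819/6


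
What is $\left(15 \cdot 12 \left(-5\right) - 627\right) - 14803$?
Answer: $-16330$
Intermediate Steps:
$\left(15 \cdot 12 \left(-5\right) - 627\right) - 14803 = \left(180 \left(-5\right) - 627\right) - 14803 = \left(-900 - 627\right) - 14803 = -1527 - 14803 = -16330$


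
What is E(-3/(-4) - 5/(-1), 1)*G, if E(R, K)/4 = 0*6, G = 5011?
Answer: 0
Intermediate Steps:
E(R, K) = 0 (E(R, K) = 4*(0*6) = 4*0 = 0)
E(-3/(-4) - 5/(-1), 1)*G = 0*5011 = 0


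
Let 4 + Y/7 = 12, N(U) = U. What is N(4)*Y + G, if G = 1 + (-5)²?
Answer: 250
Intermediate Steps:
G = 26 (G = 1 + 25 = 26)
Y = 56 (Y = -28 + 7*12 = -28 + 84 = 56)
N(4)*Y + G = 4*56 + 26 = 224 + 26 = 250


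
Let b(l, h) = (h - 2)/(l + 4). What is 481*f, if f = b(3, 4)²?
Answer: 1924/49 ≈ 39.265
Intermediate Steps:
b(l, h) = (-2 + h)/(4 + l)
f = 4/49 (f = ((-2 + 4)/(4 + 3))² = (2/7)² = 4/49 ≈ 0.081633)
481*f = 481*(4/49) = 1924/49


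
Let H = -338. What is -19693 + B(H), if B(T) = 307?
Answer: -19386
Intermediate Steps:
-19693 + B(H) = -19693 + 307 = -19386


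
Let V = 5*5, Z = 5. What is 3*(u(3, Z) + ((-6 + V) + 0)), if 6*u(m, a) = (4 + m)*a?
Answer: 149/2 ≈ 74.500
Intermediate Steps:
u(m, a) = a*(4 + m)/6 (u(m, a) = ((4 + m)*a)/6 = (a*(4 + m))/6 = a*(4 + m)/6)
V = 25
3*(u(3, Z) + ((-6 + V) + 0)) = 3*((⅙)*5*(4 + 3) + ((-6 + 25) + 0)) = 3*((⅙)*5*7 + (19 + 0)) = 3*(35/6 + 19) = 3*(149/6) = 149/2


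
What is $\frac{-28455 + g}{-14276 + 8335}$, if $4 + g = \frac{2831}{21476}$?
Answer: $\frac{611182653}{127588916} \approx 4.7902$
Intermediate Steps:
$g = - \frac{83073}{21476}$ ($g = -4 + \frac{2831}{21476} = - \frac{83073}{21476} \approx -3.8682$)
$\frac{-28455 + g}{-14276 + 8335} = \frac{-28455 - \frac{83073}{21476}}{-14276 + 8335} = - \frac{611182653}{21476 \left(-5941\right)} = \left(- \frac{611182653}{21476}\right) \left(- \frac{1}{5941}\right) = \frac{611182653}{127588916}$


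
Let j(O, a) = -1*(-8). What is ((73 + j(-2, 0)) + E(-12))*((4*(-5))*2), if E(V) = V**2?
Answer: -9000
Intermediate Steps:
j(O, a) = 8
((73 + j(-2, 0)) + E(-12))*((4*(-5))*2) = ((73 + 8) + (-12)**2)*((4*(-5))*2) = (81 + 144)*(-20*2) = 225*(-40) = -9000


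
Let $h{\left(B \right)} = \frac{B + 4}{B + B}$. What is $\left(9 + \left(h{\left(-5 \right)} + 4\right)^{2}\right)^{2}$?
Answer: $\frac{6661561}{10000} \approx 666.16$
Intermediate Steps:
$h{\left(B \right)} = \frac{4 + B}{2 B}$
$\left(9 + \left(h{\left(-5 \right)} + 4\right)^{2}\right)^{2} = \left(9 + \left(\frac{4 - 5}{2 \left(-5\right)} + 4\right)^{2}\right)^{2} = \left(9 + \left(\frac{1}{2} \left(- \frac{1}{5}\right) \left(-1\right) + 4\right)^{2}\right)^{2} = \left(9 + \left(\frac{1}{10} + 4\right)^{2}\right)^{2} = \left(9 + \left(\frac{41}{10}\right)^{2}\right)^{2} = \left(9 + \frac{1681}{100}\right)^{2} = \left(\frac{2581}{100}\right)^{2} = \frac{6661561}{10000}$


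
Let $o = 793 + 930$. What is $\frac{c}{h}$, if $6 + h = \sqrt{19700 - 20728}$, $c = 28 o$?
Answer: $- \frac{5169}{19} - \frac{1723 i \sqrt{257}}{19} \approx -272.05 - 1453.8 i$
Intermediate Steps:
$o = 1723$
$c = 48244$ ($c = 28 \cdot 1723 = 48244$)
$h = -6 + 2 i \sqrt{257}$ ($h = -6 + \sqrt{19700 - 20728} = -6 + \sqrt{-1028} = -6 + 2 i \sqrt{257} \approx -6.0 + 32.062 i$)
$\frac{c}{h} = \frac{48244}{-6 + 2 i \sqrt{257}}$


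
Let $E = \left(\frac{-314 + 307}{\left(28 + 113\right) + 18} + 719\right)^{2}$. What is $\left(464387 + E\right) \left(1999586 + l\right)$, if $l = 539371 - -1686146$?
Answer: $\frac{104815756708584329}{25281} \approx 4.146 \cdot 10^{12}$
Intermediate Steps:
$l = 2225517$ ($l = 539371 + 1686146 = 2225517$)
$E = \frac{13067690596}{25281}$ ($E = \left(- \frac{7}{141 + 18} + 719\right)^{2} = \left(- \frac{7}{159} + 719\right)^{2} = \left(\frac{114314}{159}\right)^{2} = \frac{13067690596}{25281} \approx 5.169 \cdot 10^{5}$)
$\left(464387 + E\right) \left(1999586 + l\right) = \left(464387 + \frac{13067690596}{25281}\right) \left(1999586 + 2225517\right) = \frac{24807858343}{25281} \cdot 4225103 = \frac{104815756708584329}{25281}$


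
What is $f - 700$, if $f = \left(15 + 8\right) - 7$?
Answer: $-684$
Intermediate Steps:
$f = 16$ ($f = 23 - 7 = 16$)
$f - 700 = 16 - 700 = -684$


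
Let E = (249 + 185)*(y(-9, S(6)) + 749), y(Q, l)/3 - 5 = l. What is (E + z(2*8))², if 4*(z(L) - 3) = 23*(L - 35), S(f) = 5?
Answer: 1827684982561/16 ≈ 1.1423e+11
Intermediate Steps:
y(Q, l) = 15 + 3*l
z(L) = -793/4 + 23*L/4 (z(L) = 3 + (23*(L - 35))/4 = 3 + (23*(-35 + L))/4 = 3 + (-805 + 23*L)/4 = 3 + (-805/4 + 23*L/4) = -793/4 + 23*L/4)
E = 338086 (E = (249 + 185)*((15 + 3*5) + 749) = 434*((15 + 15) + 749) = 434*(30 + 749) = 434*779 = 338086)
(E + z(2*8))² = (338086 + (-793/4 + 23*(2*8)/4))² = (338086 + (-793/4 + (23/4)*16))² = (338086 + (-793/4 + 92))² = (338086 - 425/4)² = (1351919/4)² = 1827684982561/16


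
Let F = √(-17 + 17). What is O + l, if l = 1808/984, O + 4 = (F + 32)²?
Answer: 125686/123 ≈ 1021.8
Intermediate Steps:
F = 0 (F = √0 = 0)
O = 1020 (O = -4 + (0 + 32)² = -4 + 32² = -4 + 1024 = 1020)
l = 226/123 (l = 1808*(1/984) = 226/123 ≈ 1.8374)
O + l = 1020 + 226/123 = 125686/123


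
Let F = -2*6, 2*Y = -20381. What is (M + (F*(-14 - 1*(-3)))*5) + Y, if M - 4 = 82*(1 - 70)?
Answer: -30369/2 ≈ -15185.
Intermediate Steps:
Y = -20381/2 (Y = (½)*(-20381) = -20381/2 ≈ -10191.)
F = -12
M = -5654 (M = 4 + 82*(1 - 70) = 4 + 82*(-69) = 4 - 5658 = -5654)
(M + (F*(-14 - 1*(-3)))*5) + Y = (-5654 - 12*(-14 - 1*(-3))*5) - 20381/2 = (-5654 - 12*(-14 + 3)*5) - 20381/2 = (-5654 - 12*(-11)*5) - 20381/2 = (-5654 + 132*5) - 20381/2 = (-5654 + 660) - 20381/2 = -4994 - 20381/2 = -30369/2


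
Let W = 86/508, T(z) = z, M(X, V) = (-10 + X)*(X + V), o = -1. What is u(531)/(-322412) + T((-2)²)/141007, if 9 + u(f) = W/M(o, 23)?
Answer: 157284911049/2794479661201712 ≈ 5.6284e-5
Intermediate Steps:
M(X, V) = (-10 + X)*(V + X)
W = 43/254 (W = 86*(1/508) = 43/254 ≈ 0.16929)
u(f) = -553255/61468 (u(f) = -9 + 43/(254*((-1)² - 10*23 - 10*(-1) + 23*(-1))) = -9 + 43/(254*(1 - 230 + 10 - 23)) = -9 + (43/254)/(-242) = -9 + (43/254)*(-1/242) = -9 - 43/61468 = -553255/61468)
u(531)/(-322412) + T((-2)²)/141007 = -553255/61468/(-322412) + (-2)²/141007 = -553255/61468*(-1/322412) + 4*(1/141007) = 553255/19818020816 + 4/141007 = 157284911049/2794479661201712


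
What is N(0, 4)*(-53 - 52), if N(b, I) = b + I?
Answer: -420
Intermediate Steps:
N(b, I) = I + b
N(0, 4)*(-53 - 52) = (4 + 0)*(-53 - 52) = 4*(-105) = -420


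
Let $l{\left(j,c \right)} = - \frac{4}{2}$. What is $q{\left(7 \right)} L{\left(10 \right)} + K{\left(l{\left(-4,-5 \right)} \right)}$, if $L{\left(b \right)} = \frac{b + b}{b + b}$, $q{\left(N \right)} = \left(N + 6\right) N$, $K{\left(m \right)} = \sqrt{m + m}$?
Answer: $91 + 2 i \approx 91.0 + 2.0 i$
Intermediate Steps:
$l{\left(j,c \right)} = -2$ ($l{\left(j,c \right)} = \left(-4\right) \frac{1}{2} = -2$)
$K{\left(m \right)} = \sqrt{2} \sqrt{m}$ ($K{\left(m \right)} = \sqrt{2 m} = \sqrt{2} \sqrt{m}$)
$q{\left(N \right)} = N \left(6 + N\right)$ ($q{\left(N \right)} = \left(6 + N\right) N = N \left(6 + N\right)$)
$L{\left(b \right)} = 1$ ($L{\left(b \right)} = \frac{2 b}{2 b} = 2 b \frac{1}{2 b} = 1$)
$q{\left(7 \right)} L{\left(10 \right)} + K{\left(l{\left(-4,-5 \right)} \right)} = 7 \left(6 + 7\right) 1 + \sqrt{2} \sqrt{-2} = 7 \cdot 13 \cdot 1 + \sqrt{2} i \sqrt{2} = 91 \cdot 1 + 2 i = 91 + 2 i$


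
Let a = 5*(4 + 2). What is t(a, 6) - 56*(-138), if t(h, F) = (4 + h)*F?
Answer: 7932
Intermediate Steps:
a = 30 (a = 5*6 = 30)
t(h, F) = F*(4 + h)
t(a, 6) - 56*(-138) = 6*(4 + 30) - 56*(-138) = 6*34 + 7728 = 204 + 7728 = 7932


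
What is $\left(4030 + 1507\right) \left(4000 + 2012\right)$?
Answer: $33288444$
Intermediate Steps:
$\left(4030 + 1507\right) \left(4000 + 2012\right) = 5537 \cdot 6012 = 33288444$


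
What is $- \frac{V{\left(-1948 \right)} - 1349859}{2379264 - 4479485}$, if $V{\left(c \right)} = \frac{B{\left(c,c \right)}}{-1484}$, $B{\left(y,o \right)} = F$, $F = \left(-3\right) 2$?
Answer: $- \frac{1001595375}{1558363982} \approx -0.64272$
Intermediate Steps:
$F = -6$
$B{\left(y,o \right)} = -6$
$V{\left(c \right)} = \frac{3}{742}$ ($V{\left(c \right)} = - \frac{6}{-1484} = \left(-6\right) \left(- \frac{1}{1484}\right) = \frac{3}{742}$)
$- \frac{V{\left(-1948 \right)} - 1349859}{2379264 - 4479485} = - \frac{\frac{3}{742} - 1349859}{2379264 - 4479485} = - \frac{-1001595375}{742 \left(-2100221\right)} = - \frac{\left(-1001595375\right) \left(-1\right)}{742 \cdot 2100221} = \left(-1\right) \frac{1001595375}{1558363982} = - \frac{1001595375}{1558363982}$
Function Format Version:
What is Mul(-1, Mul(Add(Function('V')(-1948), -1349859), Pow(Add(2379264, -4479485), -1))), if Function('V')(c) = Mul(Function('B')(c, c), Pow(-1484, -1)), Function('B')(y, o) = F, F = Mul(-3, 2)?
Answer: Rational(-1001595375, 1558363982) ≈ -0.64272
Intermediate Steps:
F = -6
Function('B')(y, o) = -6
Function('V')(c) = Rational(3, 742) (Function('V')(c) = Mul(-6, Pow(-1484, -1)) = Mul(-6, Rational(-1, 1484)) = Rational(3, 742))
Mul(-1, Mul(Add(Function('V')(-1948), -1349859), Pow(Add(2379264, -4479485), -1))) = Mul(-1, Mul(Add(Rational(3, 742), -1349859), Pow(Add(2379264, -4479485), -1))) = Mul(-1, Mul(Rational(-1001595375, 742), Pow(-2100221, -1))) = Mul(-1, Mul(Rational(-1001595375, 742), Rational(-1, 2100221))) = Mul(-1, Rational(1001595375, 1558363982)) = Rational(-1001595375, 1558363982)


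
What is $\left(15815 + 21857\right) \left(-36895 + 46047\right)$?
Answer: $344774144$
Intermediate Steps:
$\left(15815 + 21857\right) \left(-36895 + 46047\right) = 37672 \cdot 9152 = 344774144$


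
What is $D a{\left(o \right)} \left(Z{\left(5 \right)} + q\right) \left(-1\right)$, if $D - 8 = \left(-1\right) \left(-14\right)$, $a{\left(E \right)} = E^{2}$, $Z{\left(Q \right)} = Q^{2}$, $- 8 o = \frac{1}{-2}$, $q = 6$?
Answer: $- \frac{341}{128} \approx -2.6641$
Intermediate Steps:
$o = \frac{1}{16}$ ($o = - \frac{1}{8 \left(-2\right)} = \left(- \frac{1}{8}\right) \left(- \frac{1}{2}\right) = \frac{1}{16} \approx 0.0625$)
$D = 22$ ($D = 8 - -14 = 8 + 14 = 22$)
$D a{\left(o \right)} \left(Z{\left(5 \right)} + q\right) \left(-1\right) = \frac{22}{256} \left(5^{2} + 6\right) \left(-1\right) = 22 \cdot \frac{1}{256} \left(25 + 6\right) \left(-1\right) = \frac{11 \cdot 31 \left(-1\right)}{128} = \frac{11}{128} \left(-31\right) = - \frac{341}{128}$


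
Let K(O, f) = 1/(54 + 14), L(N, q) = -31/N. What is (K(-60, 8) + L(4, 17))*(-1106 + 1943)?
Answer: -220131/34 ≈ -6474.4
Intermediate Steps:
K(O, f) = 1/68
(K(-60, 8) + L(4, 17))*(-1106 + 1943) = (1/68 - 31/4)*(-1106 + 1943) = (1/68 - 31*1/4)*837 = (1/68 - 31/4)*837 = -263/34*837 = -220131/34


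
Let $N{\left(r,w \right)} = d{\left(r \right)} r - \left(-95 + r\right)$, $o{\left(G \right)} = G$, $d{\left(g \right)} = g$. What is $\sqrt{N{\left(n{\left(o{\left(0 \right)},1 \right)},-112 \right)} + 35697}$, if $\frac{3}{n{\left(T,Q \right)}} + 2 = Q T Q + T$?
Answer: $\frac{\sqrt{143183}}{2} \approx 189.2$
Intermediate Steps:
$n{\left(T,Q \right)} = \frac{3}{-2 + T + T Q^{2}}$ ($n{\left(T,Q \right)} = \frac{3}{-2 + \left(Q T Q + T\right)} = \frac{3}{-2 + \left(T Q^{2} + T\right)} = \frac{3}{-2 + \left(T + T Q^{2}\right)} = \frac{3}{-2 + T + T Q^{2}}$)
$N{\left(r,w \right)} = 95 + r^{2} - r$ ($N{\left(r,w \right)} = r r - \left(-95 + r\right) = r^{2} - \left(-95 + r\right) = 95 + r^{2} - r$)
$\sqrt{N{\left(n{\left(o{\left(0 \right)},1 \right)},-112 \right)} + 35697} = \sqrt{\left(95 + \left(\frac{3}{-2 + 0 + 0 \cdot 1^{2}}\right)^{2} - \frac{3}{-2 + 0 + 0 \cdot 1^{2}}\right) + 35697} = \sqrt{\left(95 + \left(\frac{3}{-2 + 0 + 0 \cdot 1}\right)^{2} - \frac{3}{-2 + 0 + 0 \cdot 1}\right) + 35697} = \sqrt{\left(95 + \left(\frac{3}{-2 + 0 + 0}\right)^{2} - \frac{3}{-2 + 0 + 0}\right) + 35697} = \sqrt{\left(95 + \left(\frac{3}{-2}\right)^{2} - \frac{3}{-2}\right) + 35697} = \sqrt{\left(95 + \left(3 \left(- \frac{1}{2}\right)\right)^{2} - 3 \left(- \frac{1}{2}\right)\right) + 35697} = \sqrt{\left(95 + \left(- \frac{3}{2}\right)^{2} - - \frac{3}{2}\right) + 35697} = \sqrt{\left(95 + \frac{9}{4} + \frac{3}{2}\right) + 35697} = \sqrt{\frac{395}{4} + 35697} = \sqrt{\frac{143183}{4}} = \frac{\sqrt{143183}}{2}$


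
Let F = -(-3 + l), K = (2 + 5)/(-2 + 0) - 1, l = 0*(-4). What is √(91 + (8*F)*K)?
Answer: I*√17 ≈ 4.1231*I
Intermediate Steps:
l = 0
K = -9/2 (K = 7/(-2) - 1 = 7*(-½) - 1 = -7/2 - 1 = -9/2 ≈ -4.5000)
F = 3 (F = -(-3 + 0) = -1*(-3) = 3)
√(91 + (8*F)*K) = √(91 + (8*3)*(-9/2)) = √(91 + 24*(-9/2)) = √(91 - 108) = √(-17) = I*√17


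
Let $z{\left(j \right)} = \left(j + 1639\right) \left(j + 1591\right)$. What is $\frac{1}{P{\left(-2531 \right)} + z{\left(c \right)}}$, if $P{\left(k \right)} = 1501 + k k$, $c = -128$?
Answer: $\frac{1}{8618055} \approx 1.1604 \cdot 10^{-7}$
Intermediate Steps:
$z{\left(j \right)} = \left(1591 + j\right) \left(1639 + j\right)$ ($z{\left(j \right)} = \left(1639 + j\right) \left(1591 + j\right) = \left(1591 + j\right) \left(1639 + j\right)$)
$P{\left(k \right)} = 1501 + k^{2}$
$\frac{1}{P{\left(-2531 \right)} + z{\left(c \right)}} = \frac{1}{\left(1501 + \left(-2531\right)^{2}\right) + \left(2607649 + \left(-128\right)^{2} + 3230 \left(-128\right)\right)} = \frac{1}{\left(1501 + 6405961\right) + \left(2607649 + 16384 - 413440\right)} = \frac{1}{6407462 + 2210593} = \frac{1}{8618055}$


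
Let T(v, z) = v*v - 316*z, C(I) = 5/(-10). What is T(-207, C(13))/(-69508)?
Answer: -43007/69508 ≈ -0.61873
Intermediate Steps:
C(I) = -½ (C(I) = 5*(-⅒) = -½)
T(v, z) = v² - 316*z
T(-207, C(13))/(-69508) = ((-207)² - 316*(-½))/(-69508) = (42849 + 158)*(-1/69508) = 43007*(-1/69508) = -43007/69508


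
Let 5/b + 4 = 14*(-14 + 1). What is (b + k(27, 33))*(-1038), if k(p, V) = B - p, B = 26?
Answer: 33043/31 ≈ 1065.9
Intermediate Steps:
k(p, V) = 26 - p
b = -5/186 (b = 5/(-4 + 14*(-14 + 1)) = 5/(-4 + 14*(-13)) = 5/(-4 - 182) = 5/(-186) = 5*(-1/186) = -5/186 ≈ -0.026882)
(b + k(27, 33))*(-1038) = (-5/186 + (26 - 1*27))*(-1038) = (-5/186 + (26 - 27))*(-1038) = (-5/186 - 1)*(-1038) = -191/186*(-1038) = 33043/31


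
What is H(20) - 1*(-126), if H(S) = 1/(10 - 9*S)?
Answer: 21419/170 ≈ 125.99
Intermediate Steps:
H(20) - 1*(-126) = -1/(-10 + 9*20) - 1*(-126) = -1/(-10 + 180) + 126 = -1/170 + 126 = 21419/170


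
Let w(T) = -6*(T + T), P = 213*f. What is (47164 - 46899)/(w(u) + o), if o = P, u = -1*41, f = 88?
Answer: 265/19236 ≈ 0.013776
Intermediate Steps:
u = -41
P = 18744 (P = 213*88 = 18744)
w(T) = -12*T
o = 18744
(47164 - 46899)/(w(u) + o) = (47164 - 46899)/(-12*(-41) + 18744) = 265/(492 + 18744) = 265/19236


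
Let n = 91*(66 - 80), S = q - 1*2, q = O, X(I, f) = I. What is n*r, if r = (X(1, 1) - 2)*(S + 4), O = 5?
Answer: 8918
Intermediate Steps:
q = 5
S = 3 (S = 5 - 1*2 = 5 - 2 = 3)
r = -7 (r = (1 - 2)*(3 + 4) = -1*7 = -7)
n = -1274 (n = 91*(-14) = -1274)
n*r = -1274*(-7) = 8918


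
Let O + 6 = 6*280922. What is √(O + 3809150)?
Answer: 2*√1373669 ≈ 2344.1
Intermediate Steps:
O = 1685526 (O = -6 + 6*280922 = -6 + 1685532 = 1685526)
√(O + 3809150) = √(1685526 + 3809150) = √5494676 = 2*√1373669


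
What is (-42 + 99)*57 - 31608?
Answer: -28359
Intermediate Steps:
(-42 + 99)*57 - 31608 = 57*57 - 31608 = 3249 - 31608 = -28359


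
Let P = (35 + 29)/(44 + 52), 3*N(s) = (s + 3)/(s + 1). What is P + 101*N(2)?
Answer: 511/9 ≈ 56.778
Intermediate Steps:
N(s) = (3 + s)/(3*(1 + s)) (N(s) = ((s + 3)/(s + 1))/3 = ((3 + s)/(1 + s))/3 = (3 + s)/(3*(1 + s)))
P = ⅔ (P = 64/96 = 64*(1/96) = ⅔ ≈ 0.66667)
P + 101*N(2) = ⅔ + 101*((3 + 2)/(3*(1 + 2))) = ⅔ + 101*((⅓)*5/3) = ⅔ + 101*((⅓)*(⅓)*5) = ⅔ + 101*(5/9) = ⅔ + 505/9 = 511/9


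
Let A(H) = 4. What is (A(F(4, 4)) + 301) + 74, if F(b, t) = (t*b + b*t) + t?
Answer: 379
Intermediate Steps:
F(b, t) = t + 2*b*t (F(b, t) = (b*t + b*t) + t = 2*b*t + t = t + 2*b*t)
(A(F(4, 4)) + 301) + 74 = (4 + 301) + 74 = 305 + 74 = 379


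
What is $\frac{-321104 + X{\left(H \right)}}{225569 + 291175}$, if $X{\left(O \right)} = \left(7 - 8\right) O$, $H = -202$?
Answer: $- \frac{160451}{258372} \approx -0.62101$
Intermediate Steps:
$X{\left(O \right)} = - O$
$\frac{-321104 + X{\left(H \right)}}{225569 + 291175} = \frac{-321104 - -202}{225569 + 291175} = \frac{-321104 + 202}{516744} = \left(-320902\right) \frac{1}{516744} = - \frac{160451}{258372}$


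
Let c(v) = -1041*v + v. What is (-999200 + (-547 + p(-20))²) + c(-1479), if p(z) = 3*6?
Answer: 818801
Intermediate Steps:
p(z) = 18
c(v) = -1040*v
(-999200 + (-547 + p(-20))²) + c(-1479) = (-999200 + (-547 + 18)²) - 1040*(-1479) = (-999200 + (-529)²) + 1538160 = (-999200 + 279841) + 1538160 = -719359 + 1538160 = 818801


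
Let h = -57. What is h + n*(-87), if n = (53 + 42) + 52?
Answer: -12846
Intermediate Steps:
n = 147 (n = 95 + 52 = 147)
h + n*(-87) = -57 + 147*(-87) = -57 - 12789 = -12846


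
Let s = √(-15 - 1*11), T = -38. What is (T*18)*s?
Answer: -684*I*√26 ≈ -3487.7*I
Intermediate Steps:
s = I*√26 (s = √(-15 - 11) = √(-26) = I*√26 ≈ 5.099*I)
(T*18)*s = (-38*18)*(I*√26) = -684*I*√26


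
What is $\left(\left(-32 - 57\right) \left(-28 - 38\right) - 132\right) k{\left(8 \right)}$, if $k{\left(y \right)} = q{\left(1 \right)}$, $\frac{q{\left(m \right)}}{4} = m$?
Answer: $22968$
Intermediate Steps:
$q{\left(m \right)} = 4 m$
$k{\left(y \right)} = 4$ ($k{\left(y \right)} = 4 \cdot 1 = 4$)
$\left(\left(-32 - 57\right) \left(-28 - 38\right) - 132\right) k{\left(8 \right)} = \left(\left(-32 - 57\right) \left(-28 - 38\right) - 132\right) 4 = \left(\left(-89\right) \left(-66\right) - 132\right) 4 = \left(5874 - 132\right) 4 = 5742 \cdot 4 = 22968$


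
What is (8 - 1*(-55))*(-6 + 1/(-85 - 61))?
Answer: -55251/146 ≈ -378.43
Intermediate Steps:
(8 - 1*(-55))*(-6 + 1/(-85 - 61)) = (8 + 55)*(-6 + 1/(-146)) = 63*(-6 - 1/146) = 63*(-877/146) = -55251/146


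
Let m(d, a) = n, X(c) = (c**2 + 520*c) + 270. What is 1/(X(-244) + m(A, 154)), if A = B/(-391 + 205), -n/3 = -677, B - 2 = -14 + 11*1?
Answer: -1/65043 ≈ -1.5374e-5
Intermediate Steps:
B = -1 (B = 2 + (-14 + 11*1) = 2 + (-14 + 11) = 2 - 3 = -1)
X(c) = 270 + c**2 + 520*c
n = 2031 (n = -3*(-677) = 2031)
A = 1/186 (A = -1/(-391 + 205) = -1/(-186) = -1*(-1/186) = 1/186 ≈ 0.0053763)
m(d, a) = 2031
1/(X(-244) + m(A, 154)) = 1/((270 + (-244)**2 + 520*(-244)) + 2031) = 1/((270 + 59536 - 126880) + 2031) = 1/(-67074 + 2031) = 1/(-65043) = -1/65043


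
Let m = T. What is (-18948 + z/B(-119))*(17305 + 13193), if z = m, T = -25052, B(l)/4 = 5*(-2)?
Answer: -2793876033/5 ≈ -5.5878e+8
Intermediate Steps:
B(l) = -40 (B(l) = 4*(5*(-2)) = 4*(-10) = -40)
m = -25052
z = -25052
(-18948 + z/B(-119))*(17305 + 13193) = (-18948 - 25052/(-40))*(17305 + 13193) = (-18948 - 25052*(-1/40))*30498 = (-18948 + 6263/10)*30498 = -183217/10*30498 = -2793876033/5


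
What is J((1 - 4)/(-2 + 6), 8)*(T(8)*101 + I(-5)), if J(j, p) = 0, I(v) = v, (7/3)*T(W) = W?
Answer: 0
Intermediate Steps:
T(W) = 3*W/7
J((1 - 4)/(-2 + 6), 8)*(T(8)*101 + I(-5)) = 0*(((3/7)*8)*101 - 5) = 0*((24/7)*101 - 5) = 0*(2424/7 - 5) = 0*(2389/7) = 0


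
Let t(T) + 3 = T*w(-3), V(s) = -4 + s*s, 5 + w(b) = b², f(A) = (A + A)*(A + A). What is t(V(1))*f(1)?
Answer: -60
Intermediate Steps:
f(A) = 4*A² (f(A) = (2*A)*(2*A) = 4*A²)
w(b) = -5 + b²
V(s) = -4 + s²
t(T) = -3 + 4*T (t(T) = -3 + T*(-5 + (-3)²) = -3 + T*(-5 + 9) = -3 + T*4 = -3 + 4*T)
t(V(1))*f(1) = (-3 + 4*(-4 + 1²))*(4*1²) = (-3 + 4*(-4 + 1))*(4*1) = (-3 + 4*(-3))*4 = (-3 - 12)*4 = -15*4 = -60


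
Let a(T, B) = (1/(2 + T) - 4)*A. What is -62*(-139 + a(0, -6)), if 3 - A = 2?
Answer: 8835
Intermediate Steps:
A = 1 (A = 3 - 1*2 = 3 - 2 = 1)
a(T, B) = -4 + 1/(2 + T) (a(T, B) = (1/(2 + T) - 4)*1 = (-4 + 1/(2 + T))*1 = -4 + 1/(2 + T))
-62*(-139 + a(0, -6)) = -62*(-139 + (-7 - 4*0)/(2 + 0)) = -62*(-139 + (-7 + 0)/2) = -62*(-139 + (½)*(-7)) = -62*(-139 - 7/2) = -62*(-285/2) = 8835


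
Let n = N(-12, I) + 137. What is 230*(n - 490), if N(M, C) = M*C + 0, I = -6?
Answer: -64630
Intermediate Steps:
N(M, C) = C*M (N(M, C) = C*M + 0 = C*M)
n = 209 (n = -6*(-12) + 137 = 72 + 137 = 209)
230*(n - 490) = 230*(209 - 490) = 230*(-281) = -64630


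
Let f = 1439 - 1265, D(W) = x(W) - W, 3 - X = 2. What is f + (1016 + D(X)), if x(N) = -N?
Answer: 1188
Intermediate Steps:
X = 1 (X = 3 - 1*2 = 3 - 2 = 1)
D(W) = -2*W (D(W) = -W - W = -2*W)
f = 174
f + (1016 + D(X)) = 174 + (1016 - 2*1) = 174 + (1016 - 2) = 174 + 1014 = 1188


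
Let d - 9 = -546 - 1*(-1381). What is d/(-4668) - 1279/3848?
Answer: -2304521/4490616 ≈ -0.51319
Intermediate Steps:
d = 844 (d = 9 + (-546 - 1*(-1381)) = 9 + (-546 + 1381) = 9 + 835 = 844)
d/(-4668) - 1279/3848 = 844/(-4668) - 1279/3848 = 844*(-1/4668) - 1279*1/3848 = -211/1167 - 1279/3848 = -2304521/4490616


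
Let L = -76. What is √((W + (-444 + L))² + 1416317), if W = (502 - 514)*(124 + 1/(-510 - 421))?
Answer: 9*√58301225893/931 ≈ 2334.2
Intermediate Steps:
W = -1385316/931 (W = -12*(124 + 1/(-931)) = -12*(124 - 1/931) = -12*115443/931 = -1385316/931 ≈ -1488.0)
√((W + (-444 + L))² + 1416317) = √((-1385316/931 + (-444 - 76))² + 1416317) = √((-1385316/931 - 520)² + 1416317) = √((-1869436/931)² + 1416317) = √(3494790958096/866761 + 1416317) = √(4722399297333/866761) = 9*√58301225893/931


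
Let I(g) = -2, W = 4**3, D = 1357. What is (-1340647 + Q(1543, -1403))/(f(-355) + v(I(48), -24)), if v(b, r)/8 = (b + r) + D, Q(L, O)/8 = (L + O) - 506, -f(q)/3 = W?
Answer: -1343575/10456 ≈ -128.50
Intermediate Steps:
W = 64
f(q) = -192 (f(q) = -3*64 = -192)
Q(L, O) = -4048 + 8*L + 8*O (Q(L, O) = 8*((L + O) - 506) = 8*(-506 + L + O) = -4048 + 8*L + 8*O)
v(b, r) = 10856 + 8*b + 8*r (v(b, r) = 8*((b + r) + 1357) = 8*(1357 + b + r) = 10856 + 8*b + 8*r)
(-1340647 + Q(1543, -1403))/(f(-355) + v(I(48), -24)) = (-1340647 + (-4048 + 8*1543 + 8*(-1403)))/(-192 + (10856 + 8*(-2) + 8*(-24))) = (-1340647 + (-4048 + 12344 - 11224))/(-192 + (10856 - 16 - 192)) = (-1340647 - 2928)/(-192 + 10648) = -1343575/10456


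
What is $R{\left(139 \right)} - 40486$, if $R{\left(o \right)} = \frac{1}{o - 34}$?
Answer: $- \frac{4251029}{105} \approx -40486.0$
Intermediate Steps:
$R{\left(o \right)} = \frac{1}{-34 + o}$
$R{\left(139 \right)} - 40486 = \frac{1}{-34 + 139} - 40486 = \frac{1}{105} - 40486 = - \frac{4251029}{105}$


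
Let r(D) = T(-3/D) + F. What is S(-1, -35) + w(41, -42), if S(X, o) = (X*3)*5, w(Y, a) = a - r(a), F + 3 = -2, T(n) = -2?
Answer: -50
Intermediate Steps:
F = -5 (F = -3 - 2 = -5)
r(D) = -7 (r(D) = -2 - 5 = -7)
w(Y, a) = 7 + a (w(Y, a) = a - 1*(-7) = a + 7 = 7 + a)
S(X, o) = 15*X (S(X, o) = (3*X)*5 = 15*X)
S(-1, -35) + w(41, -42) = 15*(-1) + (7 - 42) = -15 - 35 = -50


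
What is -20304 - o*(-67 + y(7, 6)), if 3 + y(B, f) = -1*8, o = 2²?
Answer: -19992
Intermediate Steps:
o = 4
y(B, f) = -11 (y(B, f) = -3 - 1*8 = -3 - 8 = -11)
-20304 - o*(-67 + y(7, 6)) = -20304 - 4*(-67 - 11) = -20304 - 4*(-78) = -20304 - 1*(-312) = -20304 + 312 = -19992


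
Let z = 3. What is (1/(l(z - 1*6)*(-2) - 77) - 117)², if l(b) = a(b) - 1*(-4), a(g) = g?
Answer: 85451536/6241 ≈ 13692.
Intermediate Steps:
l(b) = 4 + b (l(b) = b - 1*(-4) = b + 4 = 4 + b)
(1/(l(z - 1*6)*(-2) - 77) - 117)² = (1/((4 + (3 - 1*6))*(-2) - 77) - 117)² = (1/((4 + (3 - 6))*(-2) - 77) - 117)² = (1/((4 - 3)*(-2) - 77) - 117)² = (1/(1*(-2) - 77) - 117)² = (1/(-2 - 77) - 117)² = (1/(-79) - 117)² = (-1/79 - 117)² = (-9244/79)² = 85451536/6241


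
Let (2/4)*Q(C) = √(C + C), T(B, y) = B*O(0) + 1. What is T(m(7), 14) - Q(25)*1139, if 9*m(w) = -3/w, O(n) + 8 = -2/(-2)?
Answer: 4/3 - 11390*√2 ≈ -16107.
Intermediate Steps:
O(n) = -7 (O(n) = -8 - 2/(-2) = -8 - 2*(-½) = -8 + 1 = -7)
m(w) = -1/(3*w) (m(w) = (-3/w)/9 = -1/(3*w))
T(B, y) = 1 - 7*B (T(B, y) = B*(-7) + 1 = -7*B + 1 = 1 - 7*B)
Q(C) = 2*√2*√C (Q(C) = 2*√(C + C) = 2*√(2*C) = 2*(√2*√C) = 2*√2*√C)
T(m(7), 14) - Q(25)*1139 = (1 - (-7)/(3*7)) - 2*√2*√25*1139 = (1 - (-7)/(3*7)) - 2*√2*5*1139 = (1 - 7*(-1/21)) - 10*√2*1139 = (1 + ⅓) - 10*√2*1139 = 4/3 - 11390*√2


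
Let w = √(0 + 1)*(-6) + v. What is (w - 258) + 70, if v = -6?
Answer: -200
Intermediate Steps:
w = -12 (w = √(0 + 1)*(-6) - 6 = √1*(-6) - 6 = 1*(-6) - 6 = -6 - 6 = -12)
(w - 258) + 70 = (-12 - 258) + 70 = -270 + 70 = -200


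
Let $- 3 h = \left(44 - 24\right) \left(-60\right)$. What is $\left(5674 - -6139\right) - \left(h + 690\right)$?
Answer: $10723$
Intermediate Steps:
$h = 400$ ($h = - \frac{\left(44 - 24\right) \left(-60\right)}{3} = - \frac{20 \left(-60\right)}{3} = \left(- \frac{1}{3}\right) \left(-1200\right) = 400$)
$\left(5674 - -6139\right) - \left(h + 690\right) = \left(5674 - -6139\right) - \left(400 + 690\right) = \left(5674 + 6139\right) - 1090 = 11813 - 1090 = 10723$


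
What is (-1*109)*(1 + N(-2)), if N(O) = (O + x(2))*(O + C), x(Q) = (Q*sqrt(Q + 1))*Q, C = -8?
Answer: -2289 + 4360*sqrt(3) ≈ 5262.7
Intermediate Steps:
x(Q) = Q**2*sqrt(1 + Q) (x(Q) = (Q*sqrt(1 + Q))*Q = Q**2*sqrt(1 + Q))
N(O) = (-8 + O)*(O + 4*sqrt(3)) (N(O) = (O + 2**2*sqrt(1 + 2))*(O - 8) = (O + 4*sqrt(3))*(-8 + O) = (-8 + O)*(O + 4*sqrt(3)))
(-1*109)*(1 + N(-2)) = (-1*109)*(1 + ((-2)**2 - 32*sqrt(3) - 8*(-2) + 4*(-2)*sqrt(3))) = -109*(1 + (4 - 32*sqrt(3) + 16 - 8*sqrt(3))) = -109*(1 + (20 - 40*sqrt(3))) = -109*(21 - 40*sqrt(3)) = -2289 + 4360*sqrt(3)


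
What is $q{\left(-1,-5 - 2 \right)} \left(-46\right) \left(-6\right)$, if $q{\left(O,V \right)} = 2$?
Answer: $552$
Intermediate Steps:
$q{\left(-1,-5 - 2 \right)} \left(-46\right) \left(-6\right) = 2 \left(-46\right) \left(-6\right) = \left(-92\right) \left(-6\right) = 552$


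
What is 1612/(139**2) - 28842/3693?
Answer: -183767722/23784151 ≈ -7.7265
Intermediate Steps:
1612/(139**2) - 28842/3693 = 1612/19321 - 28842*1/3693 = 1612*(1/19321) - 9614/1231 = 1612/19321 - 9614/1231 = -183767722/23784151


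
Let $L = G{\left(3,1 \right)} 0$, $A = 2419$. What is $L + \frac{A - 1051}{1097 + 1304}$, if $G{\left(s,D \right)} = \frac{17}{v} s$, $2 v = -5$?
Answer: $\frac{1368}{2401} \approx 0.56976$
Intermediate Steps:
$v = - \frac{5}{2}$ ($v = \frac{1}{2} \left(-5\right) = - \frac{5}{2} \approx -2.5$)
$G{\left(s,D \right)} = - \frac{34 s}{5}$ ($G{\left(s,D \right)} = \frac{17}{- \frac{5}{2}} s = 17 \left(- \frac{2}{5}\right) s = - \frac{34 s}{5}$)
$L = 0$ ($L = \left(- \frac{34}{5}\right) 3 \cdot 0 = \left(- \frac{102}{5}\right) 0 = 0$)
$L + \frac{A - 1051}{1097 + 1304} = 0 + \frac{2419 - 1051}{1097 + 1304} = 0 + \frac{1368}{2401} = \frac{1368}{2401}$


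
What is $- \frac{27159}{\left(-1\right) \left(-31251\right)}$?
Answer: $- \frac{823}{947} \approx -0.86906$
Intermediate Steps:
$- \frac{27159}{\left(-1\right) \left(-31251\right)} = - \frac{27159}{31251} = \left(-27159\right) \frac{1}{31251} = - \frac{823}{947}$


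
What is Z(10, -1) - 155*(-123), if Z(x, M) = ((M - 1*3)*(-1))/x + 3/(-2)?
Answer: 190639/10 ≈ 19064.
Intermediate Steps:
Z(x, M) = -3/2 + (3 - M)/x (Z(x, M) = ((M - 3)*(-1))/x + 3*(-½) = ((-3 + M)*(-1))/x - 3/2 = (3 - M)/x - 3/2 = -3/2 + (3 - M)/x)
Z(10, -1) - 155*(-123) = (3 - 1*(-1) - 3/2*10)/10 - 155*(-123) = (3 + 1 - 15)/10 + 19065 = (⅒)*(-11) + 19065 = -11/10 + 19065 = 190639/10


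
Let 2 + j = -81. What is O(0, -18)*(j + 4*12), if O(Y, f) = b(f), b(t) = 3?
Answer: -105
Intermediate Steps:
j = -83 (j = -2 - 81 = -83)
O(Y, f) = 3
O(0, -18)*(j + 4*12) = 3*(-83 + 4*12) = 3*(-83 + 48) = 3*(-35) = -105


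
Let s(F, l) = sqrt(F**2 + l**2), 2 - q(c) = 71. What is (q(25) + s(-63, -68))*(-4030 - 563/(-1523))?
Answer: 423461763/1523 - 6137127*sqrt(8593)/1523 ≈ -95496.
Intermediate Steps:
q(c) = -69 (q(c) = 2 - 1*71 = 2 - 71 = -69)
(q(25) + s(-63, -68))*(-4030 - 563/(-1523)) = (-69 + sqrt((-63)**2 + (-68)**2))*(-4030 - 563/(-1523)) = (-69 + sqrt(3969 + 4624))*(-4030 - 563*(-1/1523)) = (-69 + sqrt(8593))*(-4030 + 563/1523) = (-69 + sqrt(8593))*(-6137127/1523) = 423461763/1523 - 6137127*sqrt(8593)/1523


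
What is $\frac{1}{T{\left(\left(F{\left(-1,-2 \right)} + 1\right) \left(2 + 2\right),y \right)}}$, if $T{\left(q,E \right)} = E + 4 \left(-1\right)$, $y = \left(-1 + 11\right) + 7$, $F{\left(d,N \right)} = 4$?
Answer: $\frac{1}{13} \approx 0.076923$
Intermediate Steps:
$y = 17$ ($y = 10 + 7 = 17$)
$T{\left(q,E \right)} = -4 + E$ ($T{\left(q,E \right)} = E - 4 = -4 + E$)
$\frac{1}{T{\left(\left(F{\left(-1,-2 \right)} + 1\right) \left(2 + 2\right),y \right)}} = \frac{1}{-4 + 17} = \frac{1}{13}$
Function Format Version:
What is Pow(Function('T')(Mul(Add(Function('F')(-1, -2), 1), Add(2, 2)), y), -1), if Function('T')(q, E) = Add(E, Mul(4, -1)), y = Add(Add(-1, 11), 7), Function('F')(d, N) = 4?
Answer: Rational(1, 13) ≈ 0.076923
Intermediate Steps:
y = 17 (y = Add(10, 7) = 17)
Function('T')(q, E) = Add(-4, E) (Function('T')(q, E) = Add(E, -4) = Add(-4, E))
Pow(Function('T')(Mul(Add(Function('F')(-1, -2), 1), Add(2, 2)), y), -1) = Pow(Add(-4, 17), -1) = Pow(13, -1) = Rational(1, 13)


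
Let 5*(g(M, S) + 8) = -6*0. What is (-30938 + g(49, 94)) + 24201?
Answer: -6745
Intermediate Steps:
g(M, S) = -8 (g(M, S) = -8 + (-6*0)/5 = -8 + (⅕)*0 = -8 + 0 = -8)
(-30938 + g(49, 94)) + 24201 = (-30938 - 8) + 24201 = -30946 + 24201 = -6745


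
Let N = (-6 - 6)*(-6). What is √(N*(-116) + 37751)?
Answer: √29399 ≈ 171.46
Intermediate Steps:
N = 72 (N = -12*(-6) = 72)
√(N*(-116) + 37751) = √(72*(-116) + 37751) = √(-8352 + 37751) = √29399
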